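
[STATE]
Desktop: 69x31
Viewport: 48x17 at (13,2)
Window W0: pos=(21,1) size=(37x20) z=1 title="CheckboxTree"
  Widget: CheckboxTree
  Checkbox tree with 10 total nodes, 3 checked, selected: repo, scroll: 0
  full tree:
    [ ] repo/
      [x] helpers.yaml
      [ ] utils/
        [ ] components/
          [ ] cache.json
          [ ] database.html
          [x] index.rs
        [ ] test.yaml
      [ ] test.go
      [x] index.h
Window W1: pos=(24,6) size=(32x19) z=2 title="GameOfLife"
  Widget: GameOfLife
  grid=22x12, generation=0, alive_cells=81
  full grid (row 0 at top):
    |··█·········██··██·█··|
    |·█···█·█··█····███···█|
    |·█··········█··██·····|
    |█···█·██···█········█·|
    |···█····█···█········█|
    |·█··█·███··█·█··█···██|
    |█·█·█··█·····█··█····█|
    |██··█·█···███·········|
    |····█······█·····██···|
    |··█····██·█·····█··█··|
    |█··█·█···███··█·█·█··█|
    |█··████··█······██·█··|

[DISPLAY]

        ┃ CheckboxTree                      ┃   
        ┠───────────────────────────────────┨   
        ┃>[-] repo/                         ┃   
        ┃   [x] helpers.yaml                ┃   
        ┃  ┏━━━━━━━━━━━━━━━━━━━━━━━━━━━━━━┓ ┃   
        ┃  ┃ GameOfLife                   ┃ ┃   
        ┃  ┠──────────────────────────────┨ ┃   
        ┃  ┃Gen: 0                        ┃ ┃   
        ┃  ┃··█·········██··██·█··        ┃ ┃   
        ┃  ┃·█···█·█··█····███···█        ┃ ┃   
        ┃  ┃·█··········█··██·····        ┃ ┃   
        ┃  ┃█···█·██···█········█·        ┃ ┃   
        ┃  ┃···█····█···█········█        ┃ ┃   
        ┃  ┃·█··█·███··█·█··█···██        ┃ ┃   
        ┃  ┃█·█·█··█·····█··█····█        ┃ ┃   
        ┃  ┃██··█·█···███·········        ┃ ┃   
        ┃  ┃····█······█·····██···        ┃ ┃   


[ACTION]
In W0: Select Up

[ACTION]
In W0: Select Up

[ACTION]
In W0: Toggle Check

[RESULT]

        ┃ CheckboxTree                      ┃   
        ┠───────────────────────────────────┨   
        ┃>[x] repo/                         ┃   
        ┃   [x] helpers.yaml                ┃   
        ┃  ┏━━━━━━━━━━━━━━━━━━━━━━━━━━━━━━┓ ┃   
        ┃  ┃ GameOfLife                   ┃ ┃   
        ┃  ┠──────────────────────────────┨ ┃   
        ┃  ┃Gen: 0                        ┃ ┃   
        ┃  ┃··█·········██··██·█··        ┃ ┃   
        ┃  ┃·█···█·█··█····███···█        ┃ ┃   
        ┃  ┃·█··········█··██·····        ┃ ┃   
        ┃  ┃█···█·██···█········█·        ┃ ┃   
        ┃  ┃···█····█···█········█        ┃ ┃   
        ┃  ┃·█··█·███··█·█··█···██        ┃ ┃   
        ┃  ┃█·█·█··█·····█··█····█        ┃ ┃   
        ┃  ┃██··█·█···███·········        ┃ ┃   
        ┃  ┃····█······█·····██···        ┃ ┃   


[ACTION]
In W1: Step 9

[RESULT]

        ┃ CheckboxTree                      ┃   
        ┠───────────────────────────────────┨   
        ┃>[x] repo/                         ┃   
        ┃   [x] helpers.yaml                ┃   
        ┃  ┏━━━━━━━━━━━━━━━━━━━━━━━━━━━━━━┓ ┃   
        ┃  ┃ GameOfLife                   ┃ ┃   
        ┃  ┠──────────────────────────────┨ ┃   
        ┃  ┃Gen: 9                        ┃ ┃   
        ┃  ┃······███████····██···        ┃ ┃   
        ┃  ┃·····█·██████···█·█···        ┃ ┃   
        ┃  ┃·····█···██···········        ┃ ┃   
        ┃  ┃······██████··········        ┃ ┃   
        ┃  ┃·······█████··········        ┃ ┃   
        ┃  ┃·················███··        ┃ ┃   
        ┃  ┃·██·············█···█·        ┃ ┃   
        ┃  ┃·██············█····█·        ┃ ┃   
        ┃  ┃█··················██·        ┃ ┃   


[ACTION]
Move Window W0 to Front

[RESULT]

        ┃ CheckboxTree                      ┃   
        ┠───────────────────────────────────┨   
        ┃>[x] repo/                         ┃   
        ┃   [x] helpers.yaml                ┃   
        ┃   [x] utils/                      ┃   
        ┃     [x] components/               ┃   
        ┃       [x] cache.json              ┃   
        ┃       [x] database.html           ┃   
        ┃       [x] index.rs                ┃   
        ┃     [x] test.yaml                 ┃   
        ┃   [x] test.go                     ┃   
        ┃   [x] index.h                     ┃   
        ┃                                   ┃   
        ┃                                   ┃   
        ┃                                   ┃   
        ┃                                   ┃   
        ┃                                   ┃   


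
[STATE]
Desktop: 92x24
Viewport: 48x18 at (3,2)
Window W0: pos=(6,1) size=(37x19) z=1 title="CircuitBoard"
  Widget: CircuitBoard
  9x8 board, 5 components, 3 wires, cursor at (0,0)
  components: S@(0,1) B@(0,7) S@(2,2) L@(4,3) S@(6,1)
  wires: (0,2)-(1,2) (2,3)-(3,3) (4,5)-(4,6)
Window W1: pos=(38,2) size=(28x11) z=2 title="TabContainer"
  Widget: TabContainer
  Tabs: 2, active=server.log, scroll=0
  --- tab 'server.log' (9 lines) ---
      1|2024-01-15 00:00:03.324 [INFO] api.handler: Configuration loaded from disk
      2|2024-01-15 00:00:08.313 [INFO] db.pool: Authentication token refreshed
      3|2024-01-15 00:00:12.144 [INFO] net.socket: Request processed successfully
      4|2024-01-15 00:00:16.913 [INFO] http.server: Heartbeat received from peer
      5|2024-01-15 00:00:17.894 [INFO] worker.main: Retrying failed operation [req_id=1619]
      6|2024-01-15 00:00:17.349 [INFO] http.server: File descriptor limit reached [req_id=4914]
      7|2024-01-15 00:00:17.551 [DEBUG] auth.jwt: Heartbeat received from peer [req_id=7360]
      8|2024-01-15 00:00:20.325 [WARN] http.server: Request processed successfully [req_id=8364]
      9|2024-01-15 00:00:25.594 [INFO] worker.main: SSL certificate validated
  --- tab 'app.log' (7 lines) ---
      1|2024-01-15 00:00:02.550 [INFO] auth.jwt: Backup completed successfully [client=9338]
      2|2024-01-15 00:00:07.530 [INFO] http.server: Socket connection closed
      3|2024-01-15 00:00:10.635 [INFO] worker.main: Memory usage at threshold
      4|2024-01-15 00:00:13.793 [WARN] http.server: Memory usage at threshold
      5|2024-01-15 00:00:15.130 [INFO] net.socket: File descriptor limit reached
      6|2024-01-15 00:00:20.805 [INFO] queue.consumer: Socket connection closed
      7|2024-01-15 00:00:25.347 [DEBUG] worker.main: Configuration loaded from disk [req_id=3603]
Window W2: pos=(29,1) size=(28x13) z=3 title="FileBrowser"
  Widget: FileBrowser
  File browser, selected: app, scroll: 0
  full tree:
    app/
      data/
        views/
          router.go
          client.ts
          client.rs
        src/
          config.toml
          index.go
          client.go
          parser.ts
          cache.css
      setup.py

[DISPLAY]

   ┃ CircuitBoard         ┃ FileBrowser         
   ┠──────────────────────┠─────────────────────
   ┃   0 1 2 3 4 5 6 7 8  ┃> [-] app/           
   ┃0  [.]  S   ·         ┃    [+] data/        
   ┃            │         ┃    setup.py         
   ┃1           ·         ┃                     
   ┃                      ┃                     
   ┃2           S   ·     ┃                     
   ┃                │     ┃                     
   ┃3               ·     ┃                     
   ┃                      ┃                     
   ┃4               L     ┗━━━━━━━━━━━━━━━━━━━━━
   ┃                                   ┃        
   ┃5                                  ┃        
   ┃                                   ┃        
   ┃6       S                          ┃        
   ┃                                   ┃        
   ┗━━━━━━━━━━━━━━━━━━━━━━━━━━━━━━━━━━━┛        


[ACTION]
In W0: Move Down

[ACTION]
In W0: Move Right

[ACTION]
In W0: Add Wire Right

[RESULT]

   ┃ CircuitBoard         ┃ FileBrowser         
   ┠──────────────────────┠─────────────────────
   ┃   0 1 2 3 4 5 6 7 8  ┃> [-] app/           
   ┃0       S   ·         ┃    [+] data/        
   ┃            │         ┃    setup.py         
   ┃1      [.]─ ·         ┃                     
   ┃                      ┃                     
   ┃2           S   ·     ┃                     
   ┃                │     ┃                     
   ┃3               ·     ┃                     
   ┃                      ┃                     
   ┃4               L     ┗━━━━━━━━━━━━━━━━━━━━━
   ┃                                   ┃        
   ┃5                                  ┃        
   ┃                                   ┃        
   ┃6       S                          ┃        
   ┃                                   ┃        
   ┗━━━━━━━━━━━━━━━━━━━━━━━━━━━━━━━━━━━┛        


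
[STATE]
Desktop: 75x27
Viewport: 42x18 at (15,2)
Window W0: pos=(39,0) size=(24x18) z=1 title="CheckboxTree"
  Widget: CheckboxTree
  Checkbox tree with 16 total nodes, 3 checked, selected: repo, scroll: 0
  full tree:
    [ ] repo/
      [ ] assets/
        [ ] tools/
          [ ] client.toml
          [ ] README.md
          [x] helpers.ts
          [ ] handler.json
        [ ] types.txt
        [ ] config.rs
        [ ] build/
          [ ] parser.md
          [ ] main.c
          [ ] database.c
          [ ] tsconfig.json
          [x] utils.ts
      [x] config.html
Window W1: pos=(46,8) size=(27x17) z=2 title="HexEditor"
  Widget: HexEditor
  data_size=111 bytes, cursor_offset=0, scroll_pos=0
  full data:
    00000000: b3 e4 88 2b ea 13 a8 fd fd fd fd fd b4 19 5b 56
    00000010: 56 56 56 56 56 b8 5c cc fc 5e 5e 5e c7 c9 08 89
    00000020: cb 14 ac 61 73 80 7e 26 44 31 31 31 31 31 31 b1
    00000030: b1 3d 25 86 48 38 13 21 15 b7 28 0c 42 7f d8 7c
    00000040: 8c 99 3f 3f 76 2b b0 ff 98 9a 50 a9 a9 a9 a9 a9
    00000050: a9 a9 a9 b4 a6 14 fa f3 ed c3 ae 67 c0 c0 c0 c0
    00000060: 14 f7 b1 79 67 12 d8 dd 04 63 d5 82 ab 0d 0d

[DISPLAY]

                        ┠─────────────────
                        ┃>[-] repo/       
                        ┃   [-] assets/   
                        ┃     [-] tools/  
                        ┃       [ ] client
                        ┃       [ ] README
                        ┃      ┏━━━━━━━━━━
                        ┃      ┃ HexEditor
                        ┃     [┠──────────
                        ┃     [┃00000000  
                        ┃     [┃00000010  
                        ┃      ┃00000020  
                        ┃      ┃00000030  
                        ┃      ┃00000040  
                        ┃      ┃00000050  
                        ┗━━━━━━┃00000060  
                               ┃          
                               ┃          


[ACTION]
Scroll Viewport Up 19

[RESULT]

                        ┏━━━━━━━━━━━━━━━━━
                        ┃ CheckboxTree    
                        ┠─────────────────
                        ┃>[-] repo/       
                        ┃   [-] assets/   
                        ┃     [-] tools/  
                        ┃       [ ] client
                        ┃       [ ] README
                        ┃      ┏━━━━━━━━━━
                        ┃      ┃ HexEditor
                        ┃     [┠──────────
                        ┃     [┃00000000  
                        ┃     [┃00000010  
                        ┃      ┃00000020  
                        ┃      ┃00000030  
                        ┃      ┃00000040  
                        ┃      ┃00000050  
                        ┗━━━━━━┃00000060  


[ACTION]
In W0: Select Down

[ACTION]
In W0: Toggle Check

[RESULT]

                        ┏━━━━━━━━━━━━━━━━━
                        ┃ CheckboxTree    
                        ┠─────────────────
                        ┃ [x] repo/       
                        ┃>  [x] assets/   
                        ┃     [x] tools/  
                        ┃       [x] client
                        ┃       [x] README
                        ┃      ┏━━━━━━━━━━
                        ┃      ┃ HexEditor
                        ┃     [┠──────────
                        ┃     [┃00000000  
                        ┃     [┃00000010  
                        ┃      ┃00000020  
                        ┃      ┃00000030  
                        ┃      ┃00000040  
                        ┃      ┃00000050  
                        ┗━━━━━━┃00000060  


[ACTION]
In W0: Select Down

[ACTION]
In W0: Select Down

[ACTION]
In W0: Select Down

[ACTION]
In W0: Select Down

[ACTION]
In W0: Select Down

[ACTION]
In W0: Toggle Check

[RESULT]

                        ┏━━━━━━━━━━━━━━━━━
                        ┃ CheckboxTree    
                        ┠─────────────────
                        ┃ [-] repo/       
                        ┃   [-] assets/   
                        ┃     [-] tools/  
                        ┃       [x] client
                        ┃       [x] README
                        ┃      ┏━━━━━━━━━━
                        ┃>     ┃ HexEditor
                        ┃     [┠──────────
                        ┃     [┃00000000  
                        ┃     [┃00000010  
                        ┃      ┃00000020  
                        ┃      ┃00000030  
                        ┃      ┃00000040  
                        ┃      ┃00000050  
                        ┗━━━━━━┃00000060  


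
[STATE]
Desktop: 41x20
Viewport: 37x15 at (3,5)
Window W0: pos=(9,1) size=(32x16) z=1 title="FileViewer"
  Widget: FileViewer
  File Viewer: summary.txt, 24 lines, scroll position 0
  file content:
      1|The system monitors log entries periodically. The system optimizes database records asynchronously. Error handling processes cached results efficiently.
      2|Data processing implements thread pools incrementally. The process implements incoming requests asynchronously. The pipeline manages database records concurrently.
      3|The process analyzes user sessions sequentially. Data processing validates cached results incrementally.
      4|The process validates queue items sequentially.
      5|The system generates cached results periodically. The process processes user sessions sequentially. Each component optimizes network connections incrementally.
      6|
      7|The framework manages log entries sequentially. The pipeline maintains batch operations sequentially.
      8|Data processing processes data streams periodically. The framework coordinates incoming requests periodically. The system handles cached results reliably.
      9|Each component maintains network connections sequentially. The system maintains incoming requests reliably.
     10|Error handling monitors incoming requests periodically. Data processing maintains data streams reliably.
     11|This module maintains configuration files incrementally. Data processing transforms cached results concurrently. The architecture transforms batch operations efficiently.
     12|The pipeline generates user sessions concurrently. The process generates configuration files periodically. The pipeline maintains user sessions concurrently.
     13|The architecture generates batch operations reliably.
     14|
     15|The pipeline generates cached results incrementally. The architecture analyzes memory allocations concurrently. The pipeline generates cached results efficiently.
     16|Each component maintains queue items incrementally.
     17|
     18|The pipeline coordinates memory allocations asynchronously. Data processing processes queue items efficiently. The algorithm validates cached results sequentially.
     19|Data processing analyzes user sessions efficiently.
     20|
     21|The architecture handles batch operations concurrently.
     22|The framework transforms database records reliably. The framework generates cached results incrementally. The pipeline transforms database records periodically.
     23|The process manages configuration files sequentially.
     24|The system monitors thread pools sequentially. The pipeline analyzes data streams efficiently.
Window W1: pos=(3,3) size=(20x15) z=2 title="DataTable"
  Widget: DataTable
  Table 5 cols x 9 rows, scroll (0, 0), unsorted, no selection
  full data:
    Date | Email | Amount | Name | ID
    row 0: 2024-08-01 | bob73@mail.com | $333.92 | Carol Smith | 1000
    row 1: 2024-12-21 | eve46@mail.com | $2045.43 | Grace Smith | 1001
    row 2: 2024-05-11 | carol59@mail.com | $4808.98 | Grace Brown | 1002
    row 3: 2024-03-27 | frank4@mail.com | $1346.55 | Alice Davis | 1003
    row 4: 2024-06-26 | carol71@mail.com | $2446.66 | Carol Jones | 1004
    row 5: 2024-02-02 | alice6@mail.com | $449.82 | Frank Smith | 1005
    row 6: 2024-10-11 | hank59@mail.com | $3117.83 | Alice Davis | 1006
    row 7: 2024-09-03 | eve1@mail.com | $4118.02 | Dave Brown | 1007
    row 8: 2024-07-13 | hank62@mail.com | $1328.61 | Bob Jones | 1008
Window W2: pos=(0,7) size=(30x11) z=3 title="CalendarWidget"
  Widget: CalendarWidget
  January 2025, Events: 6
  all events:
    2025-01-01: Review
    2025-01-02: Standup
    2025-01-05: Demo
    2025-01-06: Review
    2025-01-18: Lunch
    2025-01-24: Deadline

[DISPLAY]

┠──────────────────┨ng implements th█
┃Date      │Email  ┃nalyzes user ses░
━━━━━━━━━━━━━━━━━━━━━━━━━━┓s queue i░
alendarWidget             ┃ cached r░
──────────────────────────┨         ░
      January 2025        ┃s log ent░
 Tu We Th Fr Sa Su        ┃esses dat░
     1*  2*  3  4  5*     ┃ains netw░
*  7  8  9 10 11 12       ┃ors incom░
 14 15 16 17 18* 19       ┃s configu░
 21 22 23 24* 25 26       ┃es user s▼
 28 29 30 31              ┃━━━━━━━━━━
━━━━━━━━━━━━━━━━━━━━━━━━━━┛          
                                     
                                     


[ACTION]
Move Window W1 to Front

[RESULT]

┠──────────────────┨ng implements th█
┃Date      │Email  ┃nalyzes user ses░
┃──────────┼───────┃━━━━━━┓s queue i░
┃2024-08-01│bob73@m┃      ┃ cached r░
┃2024-12-21│eve46@m┃──────┨         ░
┃2024-05-11│carol59┃      ┃s log ent░
┃2024-03-27│frank4@┃      ┃esses dat░
┃2024-06-26│carol71┃*     ┃ains netw░
┃2024-02-02│alice6@┃      ┃ors incom░
┃2024-10-11│hank59@┃      ┃s configu░
┃2024-09-03│eve1@ma┃      ┃es user s▼
┃2024-07-13│hank62@┃      ┃━━━━━━━━━━
┗━━━━━━━━━━━━━━━━━━┛━━━━━━┛          
                                     
                                     


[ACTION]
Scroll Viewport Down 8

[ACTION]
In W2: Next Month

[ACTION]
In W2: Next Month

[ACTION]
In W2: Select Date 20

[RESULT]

┠──────────────────┨ng implements th█
┃Date      │Email  ┃nalyzes user ses░
┃──────────┼───────┃━━━━━━┓s queue i░
┃2024-08-01│bob73@m┃      ┃ cached r░
┃2024-12-21│eve46@m┃──────┨         ░
┃2024-05-11│carol59┃      ┃s log ent░
┃2024-03-27│frank4@┃      ┃esses dat░
┃2024-06-26│carol71┃      ┃ains netw░
┃2024-02-02│alice6@┃      ┃ors incom░
┃2024-10-11│hank59@┃      ┃s configu░
┃2024-09-03│eve1@ma┃      ┃es user s▼
┃2024-07-13│hank62@┃      ┃━━━━━━━━━━
┗━━━━━━━━━━━━━━━━━━┛━━━━━━┛          
                                     
                                     


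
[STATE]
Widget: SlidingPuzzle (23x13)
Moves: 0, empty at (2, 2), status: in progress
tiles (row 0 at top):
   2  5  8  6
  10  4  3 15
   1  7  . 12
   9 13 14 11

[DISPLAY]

┌────┬────┬────┬────┐  
│  2 │  5 │  8 │  6 │  
├────┼────┼────┼────┤  
│ 10 │  4 │  3 │ 15 │  
├────┼────┼────┼────┤  
│  1 │  7 │    │ 12 │  
├────┼────┼────┼────┤  
│  9 │ 13 │ 14 │ 11 │  
└────┴────┴────┴────┘  
Moves: 0               
                       
                       
                       


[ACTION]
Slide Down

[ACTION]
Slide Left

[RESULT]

┌────┬────┬────┬────┐  
│  2 │  5 │  8 │  6 │  
├────┼────┼────┼────┤  
│ 10 │  4 │ 15 │    │  
├────┼────┼────┼────┤  
│  1 │  7 │  3 │ 12 │  
├────┼────┼────┼────┤  
│  9 │ 13 │ 14 │ 11 │  
└────┴────┴────┴────┘  
Moves: 2               
                       
                       
                       


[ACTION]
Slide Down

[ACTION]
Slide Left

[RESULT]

┌────┬────┬────┬────┐  
│  2 │  5 │  8 │    │  
├────┼────┼────┼────┤  
│ 10 │  4 │ 15 │  6 │  
├────┼────┼────┼────┤  
│  1 │  7 │  3 │ 12 │  
├────┼────┼────┼────┤  
│  9 │ 13 │ 14 │ 11 │  
└────┴────┴────┴────┘  
Moves: 3               
                       
                       
                       


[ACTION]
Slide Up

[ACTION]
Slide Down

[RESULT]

┌────┬────┬────┬────┐  
│  2 │  5 │  8 │    │  
├────┼────┼────┼────┤  
│ 10 │  4 │ 15 │  6 │  
├────┼────┼────┼────┤  
│  1 │  7 │  3 │ 12 │  
├────┼────┼────┼────┤  
│  9 │ 13 │ 14 │ 11 │  
└────┴────┴────┴────┘  
Moves: 5               
                       
                       
                       


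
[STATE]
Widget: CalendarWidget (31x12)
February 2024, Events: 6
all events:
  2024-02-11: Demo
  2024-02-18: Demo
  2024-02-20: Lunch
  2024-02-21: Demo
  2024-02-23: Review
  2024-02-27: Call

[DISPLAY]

         February 2024         
Mo Tu We Th Fr Sa Su           
          1  2  3  4           
 5  6  7  8  9 10 11*          
12 13 14 15 16 17 18*          
19 20* 21* 22 23* 24 25        
26 27* 28 29                   
                               
                               
                               
                               
                               


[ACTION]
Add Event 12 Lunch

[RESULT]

         February 2024         
Mo Tu We Th Fr Sa Su           
          1  2  3  4           
 5  6  7  8  9 10 11*          
12* 13 14 15 16 17 18*         
19 20* 21* 22 23* 24 25        
26 27* 28 29                   
                               
                               
                               
                               
                               


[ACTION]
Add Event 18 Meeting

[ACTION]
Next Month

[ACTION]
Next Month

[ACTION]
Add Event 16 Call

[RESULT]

           April 2024          
Mo Tu We Th Fr Sa Su           
 1  2  3  4  5  6  7           
 8  9 10 11 12 13 14           
15 16* 17 18 19 20 21          
22 23 24 25 26 27 28           
29 30                          
                               
                               
                               
                               
                               


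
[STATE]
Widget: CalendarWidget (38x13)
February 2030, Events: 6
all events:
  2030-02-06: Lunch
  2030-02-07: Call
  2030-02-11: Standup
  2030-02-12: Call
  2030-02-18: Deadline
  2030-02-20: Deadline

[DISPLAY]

            February 2030             
Mo Tu We Th Fr Sa Su                  
             1  2  3                  
 4  5  6*  7*  8  9 10                
11* 12* 13 14 15 16 17                
18* 19 20* 21 22 23 24                
25 26 27 28                           
                                      
                                      
                                      
                                      
                                      
                                      


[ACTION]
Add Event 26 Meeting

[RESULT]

            February 2030             
Mo Tu We Th Fr Sa Su                  
             1  2  3                  
 4  5  6*  7*  8  9 10                
11* 12* 13 14 15 16 17                
18* 19 20* 21 22 23 24                
25 26* 27 28                          
                                      
                                      
                                      
                                      
                                      
                                      


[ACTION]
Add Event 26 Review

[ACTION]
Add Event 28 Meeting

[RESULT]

            February 2030             
Mo Tu We Th Fr Sa Su                  
             1  2  3                  
 4  5  6*  7*  8  9 10                
11* 12* 13 14 15 16 17                
18* 19 20* 21 22 23 24                
25 26* 27 28*                         
                                      
                                      
                                      
                                      
                                      
                                      


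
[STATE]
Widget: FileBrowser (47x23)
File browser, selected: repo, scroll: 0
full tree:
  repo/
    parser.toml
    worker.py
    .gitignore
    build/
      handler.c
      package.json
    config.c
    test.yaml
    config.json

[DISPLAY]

> [-] repo/                                    
    parser.toml                                
    worker.py                                  
    .gitignore                                 
    [+] build/                                 
    config.c                                   
    test.yaml                                  
    config.json                                
                                               
                                               
                                               
                                               
                                               
                                               
                                               
                                               
                                               
                                               
                                               
                                               
                                               
                                               
                                               


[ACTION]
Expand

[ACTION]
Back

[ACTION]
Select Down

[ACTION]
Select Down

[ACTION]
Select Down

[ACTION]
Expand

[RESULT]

  [-] repo/                                    
    parser.toml                                
    worker.py                                  
  > .gitignore                                 
    [+] build/                                 
    config.c                                   
    test.yaml                                  
    config.json                                
                                               
                                               
                                               
                                               
                                               
                                               
                                               
                                               
                                               
                                               
                                               
                                               
                                               
                                               
                                               


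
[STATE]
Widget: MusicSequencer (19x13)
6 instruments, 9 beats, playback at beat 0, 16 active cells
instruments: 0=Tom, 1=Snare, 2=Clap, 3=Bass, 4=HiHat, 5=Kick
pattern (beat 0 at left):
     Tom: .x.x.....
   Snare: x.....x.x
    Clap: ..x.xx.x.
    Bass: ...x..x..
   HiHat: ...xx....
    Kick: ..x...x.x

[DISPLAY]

      ▼12345678    
   Tom·█·█·····    
 Snare█·····█·█    
  Clap··█·██·█·    
  Bass···█··█··    
 HiHat···██····    
  Kick··█···█·█    
                   
                   
                   
                   
                   
                   


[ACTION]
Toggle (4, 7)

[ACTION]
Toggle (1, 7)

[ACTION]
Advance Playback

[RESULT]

      0▼2345678    
   Tom·█·█·····    
 Snare█·····███    
  Clap··█·██·█·    
  Bass···█··█··    
 HiHat···██··█·    
  Kick··█···█·█    
                   
                   
                   
                   
                   
                   


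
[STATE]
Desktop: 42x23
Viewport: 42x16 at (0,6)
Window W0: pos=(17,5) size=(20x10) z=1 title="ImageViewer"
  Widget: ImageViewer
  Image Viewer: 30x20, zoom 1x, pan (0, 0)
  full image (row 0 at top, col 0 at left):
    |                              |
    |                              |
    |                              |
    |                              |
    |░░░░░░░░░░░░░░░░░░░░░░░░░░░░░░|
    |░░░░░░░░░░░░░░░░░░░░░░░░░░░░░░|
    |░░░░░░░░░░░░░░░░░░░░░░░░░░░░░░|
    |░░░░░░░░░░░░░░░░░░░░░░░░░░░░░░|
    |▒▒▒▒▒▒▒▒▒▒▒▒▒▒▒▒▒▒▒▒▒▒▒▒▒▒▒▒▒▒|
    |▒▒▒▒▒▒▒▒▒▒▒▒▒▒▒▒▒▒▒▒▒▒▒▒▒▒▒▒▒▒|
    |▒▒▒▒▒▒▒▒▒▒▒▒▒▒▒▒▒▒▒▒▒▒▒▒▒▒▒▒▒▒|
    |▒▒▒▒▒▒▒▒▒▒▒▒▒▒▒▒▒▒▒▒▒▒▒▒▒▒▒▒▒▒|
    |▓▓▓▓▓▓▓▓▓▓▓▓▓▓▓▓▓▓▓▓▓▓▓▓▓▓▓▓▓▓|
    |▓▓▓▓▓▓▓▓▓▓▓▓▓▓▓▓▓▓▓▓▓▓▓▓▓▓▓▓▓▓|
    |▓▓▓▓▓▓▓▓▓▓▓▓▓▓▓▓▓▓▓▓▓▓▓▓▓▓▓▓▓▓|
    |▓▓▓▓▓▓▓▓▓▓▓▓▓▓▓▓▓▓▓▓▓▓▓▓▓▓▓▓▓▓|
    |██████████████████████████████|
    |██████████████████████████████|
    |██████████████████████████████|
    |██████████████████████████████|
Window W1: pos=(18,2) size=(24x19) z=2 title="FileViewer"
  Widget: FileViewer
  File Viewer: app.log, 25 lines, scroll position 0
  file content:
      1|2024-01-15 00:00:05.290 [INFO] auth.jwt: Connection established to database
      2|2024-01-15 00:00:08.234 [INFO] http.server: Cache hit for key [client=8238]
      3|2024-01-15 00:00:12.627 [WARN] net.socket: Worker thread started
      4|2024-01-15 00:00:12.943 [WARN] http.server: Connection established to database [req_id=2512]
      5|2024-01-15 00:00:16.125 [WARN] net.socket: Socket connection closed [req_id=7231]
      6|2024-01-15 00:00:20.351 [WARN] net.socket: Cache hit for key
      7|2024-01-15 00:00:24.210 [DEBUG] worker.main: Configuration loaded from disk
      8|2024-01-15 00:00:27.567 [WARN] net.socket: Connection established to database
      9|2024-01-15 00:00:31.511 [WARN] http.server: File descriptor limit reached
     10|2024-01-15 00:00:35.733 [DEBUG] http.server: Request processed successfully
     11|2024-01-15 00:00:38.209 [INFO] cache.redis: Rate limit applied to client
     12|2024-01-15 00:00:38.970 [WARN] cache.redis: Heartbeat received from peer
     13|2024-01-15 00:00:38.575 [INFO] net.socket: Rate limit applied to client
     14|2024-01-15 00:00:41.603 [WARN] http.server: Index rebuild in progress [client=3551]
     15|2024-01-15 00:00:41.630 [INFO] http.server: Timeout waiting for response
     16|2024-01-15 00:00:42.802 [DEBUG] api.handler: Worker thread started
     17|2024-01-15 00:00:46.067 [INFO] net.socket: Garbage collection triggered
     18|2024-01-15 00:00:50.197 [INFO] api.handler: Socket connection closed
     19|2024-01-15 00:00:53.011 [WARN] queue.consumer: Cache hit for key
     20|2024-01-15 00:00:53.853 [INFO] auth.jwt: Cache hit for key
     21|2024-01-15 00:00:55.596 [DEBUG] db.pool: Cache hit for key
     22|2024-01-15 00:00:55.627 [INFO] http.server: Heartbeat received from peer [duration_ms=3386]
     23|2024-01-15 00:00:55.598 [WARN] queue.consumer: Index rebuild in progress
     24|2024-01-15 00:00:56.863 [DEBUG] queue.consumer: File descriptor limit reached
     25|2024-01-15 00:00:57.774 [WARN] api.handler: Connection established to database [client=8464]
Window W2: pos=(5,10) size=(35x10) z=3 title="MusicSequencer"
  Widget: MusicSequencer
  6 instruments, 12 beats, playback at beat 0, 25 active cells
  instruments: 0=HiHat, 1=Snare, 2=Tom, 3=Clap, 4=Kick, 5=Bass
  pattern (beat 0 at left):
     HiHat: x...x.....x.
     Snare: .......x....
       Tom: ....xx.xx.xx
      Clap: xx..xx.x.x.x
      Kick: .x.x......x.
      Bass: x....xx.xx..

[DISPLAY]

                 ┃┃2024-01-15 00:00:08.2█┃
                 ┠┃2024-01-15 00:00:12.6░┃
                 ┃┃2024-01-15 00:00:12.9░┃
                 ┃┃2024-01-15 00:00:16.1░┃
     ┏━━━━━━━━━━━━━━━━━━━━━━━━━━━━━━━━━┓░┃
     ┃ MusicSequencer                  ┃░┃
     ┠─────────────────────────────────┨░┃
     ┃      ▼12345678901               ┃░┃
     ┃ HiHat█···█·····█·               ┃░┃
     ┃ Snare·······█····               ┃░┃
     ┃   Tom····██·██·██               ┃░┃
     ┃  Clap██··██·█·█·█               ┃░┃
     ┃  Kick·█·█······█·               ┃░┃
     ┗━━━━━━━━━━━━━━━━━━━━━━━━━━━━━━━━━┛▼┃
                  ┗━━━━━━━━━━━━━━━━━━━━━━┛
                                          


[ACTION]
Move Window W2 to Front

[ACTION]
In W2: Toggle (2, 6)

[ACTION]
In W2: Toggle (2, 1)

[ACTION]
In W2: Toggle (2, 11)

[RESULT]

                 ┃┃2024-01-15 00:00:08.2█┃
                 ┠┃2024-01-15 00:00:12.6░┃
                 ┃┃2024-01-15 00:00:12.9░┃
                 ┃┃2024-01-15 00:00:16.1░┃
     ┏━━━━━━━━━━━━━━━━━━━━━━━━━━━━━━━━━┓░┃
     ┃ MusicSequencer                  ┃░┃
     ┠─────────────────────────────────┨░┃
     ┃      ▼12345678901               ┃░┃
     ┃ HiHat█···█·····█·               ┃░┃
     ┃ Snare·······█····               ┃░┃
     ┃   Tom·█··█████·█·               ┃░┃
     ┃  Clap██··██·█·█·█               ┃░┃
     ┃  Kick·█·█······█·               ┃░┃
     ┗━━━━━━━━━━━━━━━━━━━━━━━━━━━━━━━━━┛▼┃
                  ┗━━━━━━━━━━━━━━━━━━━━━━┛
                                          


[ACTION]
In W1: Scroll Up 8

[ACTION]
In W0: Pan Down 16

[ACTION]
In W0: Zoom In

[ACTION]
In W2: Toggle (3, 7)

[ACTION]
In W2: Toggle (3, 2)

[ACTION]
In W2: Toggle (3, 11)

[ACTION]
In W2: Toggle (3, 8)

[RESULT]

                 ┃┃2024-01-15 00:00:08.2█┃
                 ┠┃2024-01-15 00:00:12.6░┃
                 ┃┃2024-01-15 00:00:12.9░┃
                 ┃┃2024-01-15 00:00:16.1░┃
     ┏━━━━━━━━━━━━━━━━━━━━━━━━━━━━━━━━━┓░┃
     ┃ MusicSequencer                  ┃░┃
     ┠─────────────────────────────────┨░┃
     ┃      ▼12345678901               ┃░┃
     ┃ HiHat█···█·····█·               ┃░┃
     ┃ Snare·······█····               ┃░┃
     ┃   Tom·█··█████·█·               ┃░┃
     ┃  Clap███·██··██··               ┃░┃
     ┃  Kick·█·█······█·               ┃░┃
     ┗━━━━━━━━━━━━━━━━━━━━━━━━━━━━━━━━━┛▼┃
                  ┗━━━━━━━━━━━━━━━━━━━━━━┛
                                          
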